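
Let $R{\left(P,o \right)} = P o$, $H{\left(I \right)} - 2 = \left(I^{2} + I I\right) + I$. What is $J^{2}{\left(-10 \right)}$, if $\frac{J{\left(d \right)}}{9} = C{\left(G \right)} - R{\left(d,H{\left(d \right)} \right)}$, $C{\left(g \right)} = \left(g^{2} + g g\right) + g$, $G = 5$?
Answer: $315950625$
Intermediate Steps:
$H{\left(I \right)} = 2 + I + 2 I^{2}$ ($H{\left(I \right)} = 2 + \left(\left(I^{2} + I I\right) + I\right) = 2 + \left(\left(I^{2} + I^{2}\right) + I\right) = 2 + \left(2 I^{2} + I\right) = 2 + \left(I + 2 I^{2}\right) = 2 + I + 2 I^{2}$)
$C{\left(g \right)} = g + 2 g^{2}$ ($C{\left(g \right)} = \left(g^{2} + g^{2}\right) + g = 2 g^{2} + g = g + 2 g^{2}$)
$J{\left(d \right)} = 495 - 9 d \left(2 + d + 2 d^{2}\right)$ ($J{\left(d \right)} = 9 \left(5 \left(1 + 2 \cdot 5\right) - d \left(2 + d + 2 d^{2}\right)\right) = 9 \left(5 \left(1 + 10\right) - d \left(2 + d + 2 d^{2}\right)\right) = 9 \left(5 \cdot 11 - d \left(2 + d + 2 d^{2}\right)\right) = 9 \left(55 - d \left(2 + d + 2 d^{2}\right)\right) = 495 - 9 d \left(2 + d + 2 d^{2}\right)$)
$J^{2}{\left(-10 \right)} = \left(495 - - 90 \left(2 - 10 + 2 \left(-10\right)^{2}\right)\right)^{2} = \left(495 - - 90 \left(2 - 10 + 2 \cdot 100\right)\right)^{2} = \left(495 - - 90 \left(2 - 10 + 200\right)\right)^{2} = \left(495 - \left(-90\right) 192\right)^{2} = \left(495 + 17280\right)^{2} = 17775^{2} = 315950625$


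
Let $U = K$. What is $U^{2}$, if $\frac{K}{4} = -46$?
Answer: $33856$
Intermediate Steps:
$K = -184$ ($K = 4 \left(-46\right) = -184$)
$U = -184$
$U^{2} = \left(-184\right)^{2} = 33856$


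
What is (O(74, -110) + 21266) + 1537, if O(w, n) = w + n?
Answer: 22767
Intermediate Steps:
O(w, n) = n + w
(O(74, -110) + 21266) + 1537 = ((-110 + 74) + 21266) + 1537 = (-36 + 21266) + 1537 = 21230 + 1537 = 22767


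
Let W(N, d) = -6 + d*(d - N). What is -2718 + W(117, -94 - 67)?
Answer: 42034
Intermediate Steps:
-2718 + W(117, -94 - 67) = -2718 + (-6 + (-94 - 67)² - 1*117*(-94 - 67)) = -2718 + (-6 + (-161)² - 1*117*(-161)) = -2718 + (-6 + 25921 + 18837) = -2718 + 44752 = 42034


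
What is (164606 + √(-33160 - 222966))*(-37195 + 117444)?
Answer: 13209466894 + 80249*I*√256126 ≈ 1.3209e+10 + 4.0613e+7*I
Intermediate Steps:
(164606 + √(-33160 - 222966))*(-37195 + 117444) = (164606 + √(-256126))*80249 = (164606 + I*√256126)*80249 = 13209466894 + 80249*I*√256126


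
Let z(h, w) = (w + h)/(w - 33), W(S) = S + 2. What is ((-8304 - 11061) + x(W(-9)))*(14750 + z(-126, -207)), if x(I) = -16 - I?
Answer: -11431735257/40 ≈ -2.8579e+8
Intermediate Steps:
W(S) = 2 + S
z(h, w) = (h + w)/(-33 + w)
((-8304 - 11061) + x(W(-9)))*(14750 + z(-126, -207)) = ((-8304 - 11061) + (-16 - (2 - 9)))*(14750 + (-126 - 207)/(-33 - 207)) = (-19365 + (-16 - 1*(-7)))*(14750 - 333/(-240)) = (-19365 + (-16 + 7))*(14750 - 1/240*(-333)) = (-19365 - 9)*(14750 + 111/80) = -19374*1180111/80 = -11431735257/40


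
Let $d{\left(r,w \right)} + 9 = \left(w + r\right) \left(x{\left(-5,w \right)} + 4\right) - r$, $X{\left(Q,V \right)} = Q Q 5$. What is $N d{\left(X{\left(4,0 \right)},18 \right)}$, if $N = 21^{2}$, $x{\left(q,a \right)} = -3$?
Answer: $3969$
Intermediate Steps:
$X{\left(Q,V \right)} = 5 Q^{2}$ ($X{\left(Q,V \right)} = Q^{2} \cdot 5 = 5 Q^{2}$)
$N = 441$
$d{\left(r,w \right)} = -9 + w$ ($d{\left(r,w \right)} = -9 - \left(r - \left(w + r\right) \left(-3 + 4\right)\right) = -9 - \left(r - \left(r + w\right) 1\right) = -9 + \left(\left(r + w\right) - r\right) = -9 + w$)
$N d{\left(X{\left(4,0 \right)},18 \right)} = 441 \left(-9 + 18\right) = 441 \cdot 9 = 3969$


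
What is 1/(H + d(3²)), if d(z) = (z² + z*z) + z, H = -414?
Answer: -1/243 ≈ -0.0041152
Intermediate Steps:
d(z) = z + 2*z² (d(z) = (z² + z²) + z = 2*z² + z = z + 2*z²)
1/(H + d(3²)) = 1/(-414 + 3²*(1 + 2*3²)) = 1/(-414 + 9*(1 + 2*9)) = 1/(-414 + 9*(1 + 18)) = 1/(-414 + 9*19) = 1/(-414 + 171) = 1/(-243) = -1/243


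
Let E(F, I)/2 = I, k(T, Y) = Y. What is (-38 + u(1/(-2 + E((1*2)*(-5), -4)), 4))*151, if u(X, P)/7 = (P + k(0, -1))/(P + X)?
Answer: -64024/13 ≈ -4924.9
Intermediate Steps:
E(F, I) = 2*I
u(X, P) = 7*(-1 + P)/(P + X) (u(X, P) = 7*((P - 1)/(P + X)) = 7*((-1 + P)/(P + X)) = 7*(-1 + P)/(P + X))
(-38 + u(1/(-2 + E((1*2)*(-5), -4)), 4))*151 = (-38 + 7*(-1 + 4)/(4 + 1/(-2 + 2*(-4))))*151 = (-38 + 7*3/(4 + 1/(-2 - 8)))*151 = (-38 + 7*3/(4 + 1/(-10)))*151 = (-38 + 7*3/(4 - ⅒))*151 = (-38 + 7*3/(39/10))*151 = (-38 + 7*(10/39)*3)*151 = (-38 + 70/13)*151 = -424/13*151 = -64024/13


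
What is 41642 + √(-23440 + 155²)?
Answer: 41642 + 3*√65 ≈ 41666.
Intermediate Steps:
41642 + √(-23440 + 155²) = 41642 + √(-23440 + 24025) = 41642 + √585 = 41642 + 3*√65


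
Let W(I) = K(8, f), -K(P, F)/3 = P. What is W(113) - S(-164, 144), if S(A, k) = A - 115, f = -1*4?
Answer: 255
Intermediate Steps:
f = -4
K(P, F) = -3*P
S(A, k) = -115 + A
W(I) = -24 (W(I) = -3*8 = -24)
W(113) - S(-164, 144) = -24 - (-115 - 164) = -24 - 1*(-279) = -24 + 279 = 255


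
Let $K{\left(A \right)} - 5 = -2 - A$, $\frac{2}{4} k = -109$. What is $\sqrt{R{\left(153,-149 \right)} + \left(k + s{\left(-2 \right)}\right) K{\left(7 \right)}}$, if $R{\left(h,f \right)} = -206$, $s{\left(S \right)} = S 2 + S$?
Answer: $\sqrt{690} \approx 26.268$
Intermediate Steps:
$s{\left(S \right)} = 3 S$ ($s{\left(S \right)} = 2 S + S = 3 S$)
$k = -218$ ($k = 2 \left(-109\right) = -218$)
$K{\left(A \right)} = 3 - A$ ($K{\left(A \right)} = 5 - \left(2 + A\right) = 3 - A$)
$\sqrt{R{\left(153,-149 \right)} + \left(k + s{\left(-2 \right)}\right) K{\left(7 \right)}} = \sqrt{-206 + \left(-218 + 3 \left(-2\right)\right) \left(3 - 7\right)} = \sqrt{-206 + \left(-218 - 6\right) \left(3 - 7\right)} = \sqrt{-206 - -896} = \sqrt{-206 + 896} = \sqrt{690}$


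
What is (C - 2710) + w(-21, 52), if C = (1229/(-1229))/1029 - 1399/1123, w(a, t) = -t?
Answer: -3193116748/1155567 ≈ -2763.2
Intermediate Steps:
C = -1440694/1155567 (C = (1229*(-1/1229))*(1/1029) - 1399*1/1123 = -1*1/1029 - 1399/1123 = -1/1029 - 1399/1123 = -1440694/1155567 ≈ -1.2467)
(C - 2710) + w(-21, 52) = (-1440694/1155567 - 2710) - 1*52 = -3133027264/1155567 - 52 = -3193116748/1155567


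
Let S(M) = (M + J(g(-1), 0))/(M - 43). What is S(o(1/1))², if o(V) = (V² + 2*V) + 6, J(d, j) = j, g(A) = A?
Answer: 81/1156 ≈ 0.070069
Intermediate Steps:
o(V) = 6 + V² + 2*V
S(M) = M/(-43 + M) (S(M) = (M + 0)/(M - 43) = M/(-43 + M))
S(o(1/1))² = ((6 + (1/1)² + 2/1)/(-43 + (6 + (1/1)² + 2/1)))² = ((6 + 1² + 2*1)/(-43 + (6 + 1² + 2*1)))² = ((6 + 1 + 2)/(-43 + (6 + 1 + 2)))² = (9/(-43 + 9))² = (9/(-34))² = (9*(-1/34))² = (-9/34)² = 81/1156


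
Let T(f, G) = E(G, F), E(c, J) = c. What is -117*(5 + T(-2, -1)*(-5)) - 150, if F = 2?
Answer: -1320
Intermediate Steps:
T(f, G) = G
-117*(5 + T(-2, -1)*(-5)) - 150 = -117*(5 - 1*(-5)) - 150 = -117*(5 + 5) - 150 = -117*10 - 150 = -1170 - 150 = -1320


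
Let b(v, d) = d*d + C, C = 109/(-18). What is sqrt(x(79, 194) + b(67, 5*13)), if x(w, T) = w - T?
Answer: sqrt(147742)/6 ≈ 64.062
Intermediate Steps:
C = -109/18 (C = 109*(-1/18) = -109/18 ≈ -6.0556)
b(v, d) = -109/18 + d**2 (b(v, d) = d*d - 109/18 = d**2 - 109/18 = -109/18 + d**2)
sqrt(x(79, 194) + b(67, 5*13)) = sqrt((79 - 1*194) + (-109/18 + (5*13)**2)) = sqrt((79 - 194) + (-109/18 + 65**2)) = sqrt(-115 + (-109/18 + 4225)) = sqrt(-115 + 75941/18) = sqrt(73871/18) = sqrt(147742)/6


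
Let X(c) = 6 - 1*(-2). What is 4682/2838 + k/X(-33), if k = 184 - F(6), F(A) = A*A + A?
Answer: 110113/5676 ≈ 19.400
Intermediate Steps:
F(A) = A + A² (F(A) = A² + A = A + A²)
X(c) = 8 (X(c) = 6 + 2 = 8)
k = 142 (k = 184 - 6*(1 + 6) = 184 - 6*7 = 184 - 1*42 = 184 - 42 = 142)
4682/2838 + k/X(-33) = 4682/2838 + 142/8 = 4682*(1/2838) + 142*(⅛) = 2341/1419 + 71/4 = 110113/5676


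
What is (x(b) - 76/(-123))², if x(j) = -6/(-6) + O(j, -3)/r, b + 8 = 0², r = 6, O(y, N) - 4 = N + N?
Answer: 24964/15129 ≈ 1.6501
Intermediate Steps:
O(y, N) = 4 + 2*N (O(y, N) = 4 + (N + N) = 4 + 2*N)
b = -8 (b = -8 + 0² = -8 + 0 = -8)
x(j) = ⅔ (x(j) = -6/(-6) + (4 + 2*(-3))/6 = -6*(-⅙) + (4 - 6)*(⅙) = 1 - 2*⅙ = 1 - ⅓ = ⅔)
(x(b) - 76/(-123))² = (⅔ - 76/(-123))² = (⅔ - 76*(-1/123))² = (⅔ + 76/123)² = (158/123)² = 24964/15129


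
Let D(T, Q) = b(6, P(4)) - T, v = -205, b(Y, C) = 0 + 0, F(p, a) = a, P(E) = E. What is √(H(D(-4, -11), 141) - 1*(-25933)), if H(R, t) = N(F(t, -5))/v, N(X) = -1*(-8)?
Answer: √1089832685/205 ≈ 161.04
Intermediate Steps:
N(X) = 8
b(Y, C) = 0
D(T, Q) = -T (D(T, Q) = 0 - T = -T)
H(R, t) = -8/205 (H(R, t) = 8/(-205) = 8*(-1/205) = -8/205)
√(H(D(-4, -11), 141) - 1*(-25933)) = √(-8/205 - 1*(-25933)) = √(-8/205 + 25933) = √(5316257/205) = √1089832685/205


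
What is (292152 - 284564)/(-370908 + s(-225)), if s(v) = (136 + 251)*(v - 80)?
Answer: -1084/69849 ≈ -0.015519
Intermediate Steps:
s(v) = -30960 + 387*v (s(v) = 387*(-80 + v) = -30960 + 387*v)
(292152 - 284564)/(-370908 + s(-225)) = (292152 - 284564)/(-370908 + (-30960 + 387*(-225))) = 7588/(-370908 + (-30960 - 87075)) = 7588/(-370908 - 118035) = 7588/(-488943) = 7588*(-1/488943) = -1084/69849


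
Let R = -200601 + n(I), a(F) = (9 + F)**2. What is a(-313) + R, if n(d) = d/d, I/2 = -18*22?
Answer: -108184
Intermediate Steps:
I = -792 (I = 2*(-18*22) = 2*(-396) = -792)
n(d) = 1
R = -200600 (R = -200601 + 1 = -200600)
a(-313) + R = (9 - 313)**2 - 200600 = (-304)**2 - 200600 = 92416 - 200600 = -108184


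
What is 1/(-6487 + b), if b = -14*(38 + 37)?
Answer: -1/7537 ≈ -0.00013268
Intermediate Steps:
b = -1050 (b = -14*75 = -1050)
1/(-6487 + b) = 1/(-6487 - 1050) = 1/(-7537) = -1/7537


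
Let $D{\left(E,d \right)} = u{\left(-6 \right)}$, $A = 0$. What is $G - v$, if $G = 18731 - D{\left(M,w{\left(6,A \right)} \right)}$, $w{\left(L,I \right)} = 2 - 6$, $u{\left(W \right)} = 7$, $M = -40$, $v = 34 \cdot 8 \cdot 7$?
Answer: $16820$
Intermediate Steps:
$v = 1904$ ($v = 272 \cdot 7 = 1904$)
$w{\left(L,I \right)} = -4$ ($w{\left(L,I \right)} = 2 - 6 = -4$)
$D{\left(E,d \right)} = 7$
$G = 18724$ ($G = 18731 - 7 = 18724$)
$G - v = 18724 - 1904 = 16820$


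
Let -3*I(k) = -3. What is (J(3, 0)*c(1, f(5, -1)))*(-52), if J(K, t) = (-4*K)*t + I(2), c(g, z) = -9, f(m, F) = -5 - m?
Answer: 468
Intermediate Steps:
I(k) = 1 (I(k) = -1/3*(-3) = 1)
J(K, t) = 1 - 4*K*t (J(K, t) = (-4*K)*t + 1 = -4*K*t + 1 = 1 - 4*K*t)
(J(3, 0)*c(1, f(5, -1)))*(-52) = ((1 - 4*3*0)*(-9))*(-52) = ((1 + 0)*(-9))*(-52) = (1*(-9))*(-52) = -9*(-52) = 468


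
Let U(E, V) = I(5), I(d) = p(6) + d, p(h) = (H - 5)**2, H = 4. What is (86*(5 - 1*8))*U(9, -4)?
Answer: -1548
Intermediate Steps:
p(h) = 1 (p(h) = (4 - 5)**2 = (-1)**2 = 1)
I(d) = 1 + d
U(E, V) = 6 (U(E, V) = 1 + 5 = 6)
(86*(5 - 1*8))*U(9, -4) = (86*(5 - 1*8))*6 = (86*(5 - 8))*6 = (86*(-3))*6 = -258*6 = -1548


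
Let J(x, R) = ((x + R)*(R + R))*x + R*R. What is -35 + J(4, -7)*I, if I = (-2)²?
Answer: 833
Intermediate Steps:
I = 4
J(x, R) = R² + 2*R*x*(R + x) (J(x, R) = ((R + x)*(2*R))*x + R² = (2*R*(R + x))*x + R² = 2*R*x*(R + x) + R² = R² + 2*R*x*(R + x))
-35 + J(4, -7)*I = -35 - 7*(-7 + 2*4² + 2*(-7)*4)*4 = -35 - 7*(-7 + 2*16 - 56)*4 = -35 - 7*(-7 + 32 - 56)*4 = -35 - 7*(-31)*4 = -35 + 217*4 = -35 + 868 = 833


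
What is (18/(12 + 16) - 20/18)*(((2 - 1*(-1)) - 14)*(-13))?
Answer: -8437/126 ≈ -66.960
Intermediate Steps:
(18/(12 + 16) - 20/18)*(((2 - 1*(-1)) - 14)*(-13)) = (18/28 - 20*1/18)*(((2 + 1) - 14)*(-13)) = (18*(1/28) - 10/9)*((3 - 14)*(-13)) = (9/14 - 10/9)*(-11*(-13)) = -59/126*143 = -8437/126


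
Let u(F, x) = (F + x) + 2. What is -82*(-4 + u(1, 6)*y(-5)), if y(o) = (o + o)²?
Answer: -73472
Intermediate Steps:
u(F, x) = 2 + F + x
y(o) = 4*o² (y(o) = (2*o)² = 4*o²)
-82*(-4 + u(1, 6)*y(-5)) = -82*(-4 + (2 + 1 + 6)*(4*(-5)²)) = -82*(-4 + 9*(4*25)) = -82*(-4 + 9*100) = -82*(-4 + 900) = -82*896 = -73472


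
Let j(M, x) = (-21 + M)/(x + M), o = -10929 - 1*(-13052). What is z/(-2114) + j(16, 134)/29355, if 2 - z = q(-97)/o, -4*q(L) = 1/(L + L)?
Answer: -1452565993411/1533522110828400 ≈ -0.00094721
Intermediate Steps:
q(L) = -1/(8*L) (q(L) = -1/(4*(L + L)) = -1/(2*L)/4 = -1/(8*L))
o = 2123 (o = -10929 + 13052 = 2123)
j(M, x) = (-21 + M)/(M + x)
z = 3294895/1647448 (z = 2 - (-1/8/(-97))/2123 = 2 - (-1/8*(-1/97))/2123 = 2 - 1/(776*2123) = 2 - 1*1/1647448 = 2 - 1/1647448 = 3294895/1647448 ≈ 2.0000)
z/(-2114) + j(16, 134)/29355 = (3294895/1647448)/(-2114) + ((-21 + 16)/(16 + 134))/29355 = (3294895/1647448)*(-1/2114) + (-5/150)*(1/29355) = -3294895/3482705072 + ((1/150)*(-5))*(1/29355) = -3294895/3482705072 - 1/30*1/29355 = -3294895/3482705072 - 1/880650 = -1452565993411/1533522110828400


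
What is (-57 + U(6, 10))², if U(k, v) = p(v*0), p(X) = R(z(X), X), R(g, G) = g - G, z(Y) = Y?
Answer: 3249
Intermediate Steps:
p(X) = 0 (p(X) = X - X = 0)
U(k, v) = 0
(-57 + U(6, 10))² = (-57 + 0)² = (-57)² = 3249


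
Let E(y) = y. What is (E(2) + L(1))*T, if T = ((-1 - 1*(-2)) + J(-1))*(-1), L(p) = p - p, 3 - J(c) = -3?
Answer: -14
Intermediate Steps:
J(c) = 6 (J(c) = 3 - 1*(-3) = 3 + 3 = 6)
L(p) = 0
T = -7 (T = ((-1 - 1*(-2)) + 6)*(-1) = ((-1 + 2) + 6)*(-1) = (1 + 6)*(-1) = 7*(-1) = -7)
(E(2) + L(1))*T = (2 + 0)*(-7) = 2*(-7) = -14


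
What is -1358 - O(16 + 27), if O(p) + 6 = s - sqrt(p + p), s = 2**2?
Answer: -1356 + sqrt(86) ≈ -1346.7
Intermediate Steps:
s = 4
O(p) = -2 - sqrt(2)*sqrt(p) (O(p) = -6 + (4 - sqrt(p + p)) = -6 + (4 - sqrt(2*p)) = -6 + (4 - sqrt(2)*sqrt(p)) = -2 - sqrt(2)*sqrt(p))
-1358 - O(16 + 27) = -1358 - (-2 - sqrt(2)*sqrt(16 + 27)) = -1358 - (-2 - sqrt(2)*sqrt(43)) = -1358 - (-2 - sqrt(86)) = -1358 + (2 + sqrt(86)) = -1356 + sqrt(86)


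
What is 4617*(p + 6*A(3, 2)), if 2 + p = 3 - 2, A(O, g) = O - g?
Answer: 23085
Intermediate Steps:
p = -1 (p = -2 + (3 - 2) = -2 + 1 = -1)
4617*(p + 6*A(3, 2)) = 4617*(-1 + 6*(3 - 1*2)) = 4617*(-1 + 6*(3 - 2)) = 4617*(-1 + 6*1) = 4617*(-1 + 6) = 4617*5 = 23085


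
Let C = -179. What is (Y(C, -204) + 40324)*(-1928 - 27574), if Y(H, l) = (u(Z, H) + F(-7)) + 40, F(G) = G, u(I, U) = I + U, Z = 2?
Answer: -1185390360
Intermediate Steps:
Y(H, l) = 35 + H (Y(H, l) = ((2 + H) - 7) + 40 = (-5 + H) + 40 = 35 + H)
(Y(C, -204) + 40324)*(-1928 - 27574) = ((35 - 179) + 40324)*(-1928 - 27574) = (-144 + 40324)*(-29502) = 40180*(-29502) = -1185390360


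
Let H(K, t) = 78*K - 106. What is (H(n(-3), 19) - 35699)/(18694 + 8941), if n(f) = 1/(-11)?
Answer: -393933/303985 ≈ -1.2959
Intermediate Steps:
n(f) = -1/11
H(K, t) = -106 + 78*K
(H(n(-3), 19) - 35699)/(18694 + 8941) = ((-106 + 78*(-1/11)) - 35699)/(18694 + 8941) = ((-106 - 78/11) - 35699)/27635 = (-1244/11 - 35699)*(1/27635) = -393933/11*1/27635 = -393933/303985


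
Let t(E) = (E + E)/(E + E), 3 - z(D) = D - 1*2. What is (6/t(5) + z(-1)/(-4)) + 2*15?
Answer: 69/2 ≈ 34.500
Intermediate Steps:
z(D) = 5 - D (z(D) = 3 - (D - 1*2) = 3 - (D - 2) = 3 - (-2 + D) = 3 + (2 - D) = 5 - D)
t(E) = 1 (t(E) = (2*E)/((2*E)) = (2*E)*(1/(2*E)) = 1)
(6/t(5) + z(-1)/(-4)) + 2*15 = (6/1 + (5 - 1*(-1))/(-4)) + 2*15 = (6*1 + (5 + 1)*(-1/4)) + 30 = (6 + 6*(-1/4)) + 30 = (6 - 3/2) + 30 = 9/2 + 30 = 69/2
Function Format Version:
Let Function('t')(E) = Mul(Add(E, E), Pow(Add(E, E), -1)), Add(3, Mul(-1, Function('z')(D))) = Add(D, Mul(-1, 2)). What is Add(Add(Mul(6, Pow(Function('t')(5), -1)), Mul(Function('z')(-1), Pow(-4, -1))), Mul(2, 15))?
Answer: Rational(69, 2) ≈ 34.500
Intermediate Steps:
Function('z')(D) = Add(5, Mul(-1, D)) (Function('z')(D) = Add(3, Mul(-1, Add(D, Mul(-1, 2)))) = Add(3, Mul(-1, Add(D, -2))) = Add(3, Mul(-1, Add(-2, D))) = Add(3, Add(2, Mul(-1, D))) = Add(5, Mul(-1, D)))
Function('t')(E) = 1 (Function('t')(E) = Mul(Mul(2, E), Pow(Mul(2, E), -1)) = Mul(Mul(2, E), Mul(Rational(1, 2), Pow(E, -1))) = 1)
Add(Add(Mul(6, Pow(Function('t')(5), -1)), Mul(Function('z')(-1), Pow(-4, -1))), Mul(2, 15)) = Add(Add(Mul(6, Pow(1, -1)), Mul(Add(5, Mul(-1, -1)), Pow(-4, -1))), Mul(2, 15)) = Add(Add(Mul(6, 1), Mul(Add(5, 1), Rational(-1, 4))), 30) = Add(Add(6, Mul(6, Rational(-1, 4))), 30) = Add(Add(6, Rational(-3, 2)), 30) = Add(Rational(9, 2), 30) = Rational(69, 2)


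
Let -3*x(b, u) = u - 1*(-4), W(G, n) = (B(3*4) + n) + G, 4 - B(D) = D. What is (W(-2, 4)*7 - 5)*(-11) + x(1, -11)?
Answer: 1558/3 ≈ 519.33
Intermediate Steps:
B(D) = 4 - D
W(G, n) = -8 + G + n (W(G, n) = ((4 - 3*4) + n) + G = ((4 - 1*12) + n) + G = ((4 - 12) + n) + G = (-8 + n) + G = -8 + G + n)
x(b, u) = -4/3 - u/3 (x(b, u) = -(u - 1*(-4))/3 = -(u + 4)/3 = -(4 + u)/3 = -4/3 - u/3)
(W(-2, 4)*7 - 5)*(-11) + x(1, -11) = ((-8 - 2 + 4)*7 - 5)*(-11) + (-4/3 - 1/3*(-11)) = (-6*7 - 5)*(-11) + (-4/3 + 11/3) = (-42 - 5)*(-11) + 7/3 = -47*(-11) + 7/3 = 517 + 7/3 = 1558/3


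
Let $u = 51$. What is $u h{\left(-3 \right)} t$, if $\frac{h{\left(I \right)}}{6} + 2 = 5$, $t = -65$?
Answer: $-59670$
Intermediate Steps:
$h{\left(I \right)} = 18$ ($h{\left(I \right)} = -12 + 6 \cdot 5 = -12 + 30 = 18$)
$u h{\left(-3 \right)} t = 51 \cdot 18 \left(-65\right) = 918 \left(-65\right) = -59670$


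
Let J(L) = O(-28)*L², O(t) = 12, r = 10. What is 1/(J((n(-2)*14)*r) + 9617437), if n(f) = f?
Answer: 1/10558237 ≈ 9.4713e-8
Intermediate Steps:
J(L) = 12*L²
1/(J((n(-2)*14)*r) + 9617437) = 1/(12*(-2*14*10)² + 9617437) = 1/(12*(-28*10)² + 9617437) = 1/(12*(-280)² + 9617437) = 1/(12*78400 + 9617437) = 1/(940800 + 9617437) = 1/10558237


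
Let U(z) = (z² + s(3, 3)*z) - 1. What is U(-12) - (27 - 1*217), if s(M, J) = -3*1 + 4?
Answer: 321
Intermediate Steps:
s(M, J) = 1 (s(M, J) = -3 + 4 = 1)
U(z) = -1 + z + z² (U(z) = (z² + 1*z) - 1 = (z² + z) - 1 = (z + z²) - 1 = -1 + z + z²)
U(-12) - (27 - 1*217) = (-1 - 12 + (-12)²) - (27 - 1*217) = (-1 - 12 + 144) - (27 - 217) = 131 - 1*(-190) = 131 + 190 = 321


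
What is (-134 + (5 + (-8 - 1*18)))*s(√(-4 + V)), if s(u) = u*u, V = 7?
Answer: -465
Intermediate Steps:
s(u) = u²
(-134 + (5 + (-8 - 1*18)))*s(√(-4 + V)) = (-134 + (5 + (-8 - 1*18)))*(√(-4 + 7))² = (-134 + (5 + (-8 - 18)))*(√3)² = (-134 + (5 - 26))*3 = (-134 - 21)*3 = -155*3 = -465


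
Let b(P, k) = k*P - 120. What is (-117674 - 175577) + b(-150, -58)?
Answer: -284671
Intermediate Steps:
b(P, k) = -120 + P*k (b(P, k) = P*k - 120 = -120 + P*k)
(-117674 - 175577) + b(-150, -58) = (-117674 - 175577) + (-120 - 150*(-58)) = -293251 + (-120 + 8700) = -293251 + 8580 = -284671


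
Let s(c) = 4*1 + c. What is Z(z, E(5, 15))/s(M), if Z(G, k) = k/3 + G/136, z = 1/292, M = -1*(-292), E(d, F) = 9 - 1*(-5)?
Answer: 555971/35264256 ≈ 0.015766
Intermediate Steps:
E(d, F) = 14 (E(d, F) = 9 + 5 = 14)
M = 292
s(c) = 4 + c
z = 1/292 ≈ 0.0034247
Z(G, k) = k/3 + G/136 (Z(G, k) = k*(⅓) + G*(1/136) = k/3 + G/136)
Z(z, E(5, 15))/s(M) = ((⅓)*14 + (1/136)*(1/292))/(4 + 292) = (14/3 + 1/39712)/296 = (555971/119136)*(1/296) = 555971/35264256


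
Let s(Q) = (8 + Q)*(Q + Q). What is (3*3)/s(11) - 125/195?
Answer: -10099/16302 ≈ -0.61949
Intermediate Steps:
s(Q) = 2*Q*(8 + Q) (s(Q) = (8 + Q)*(2*Q) = 2*Q*(8 + Q))
(3*3)/s(11) - 125/195 = (3*3)/((2*11*(8 + 11))) - 125/195 = 9/((2*11*19)) - 125*1/195 = 9/418 - 25/39 = -10099/16302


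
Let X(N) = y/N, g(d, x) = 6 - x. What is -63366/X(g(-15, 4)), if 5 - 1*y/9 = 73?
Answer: 10561/51 ≈ 207.08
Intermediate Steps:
y = -612 (y = 45 - 9*73 = 45 - 657 = -612)
X(N) = -612/N
-63366/X(g(-15, 4)) = -63366/((-612/(6 - 1*4))) = -63366/((-612/(6 - 4))) = -63366/((-612/2)) = -63366/((-612*1/2)) = -63366/(-306) = -63366*(-1/306) = 10561/51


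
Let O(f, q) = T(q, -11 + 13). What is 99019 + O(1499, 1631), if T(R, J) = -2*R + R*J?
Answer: 99019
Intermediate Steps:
T(R, J) = -2*R + J*R
O(f, q) = 0 (O(f, q) = q*(-2 + (-11 + 13)) = q*(-2 + 2) = q*0 = 0)
99019 + O(1499, 1631) = 99019 + 0 = 99019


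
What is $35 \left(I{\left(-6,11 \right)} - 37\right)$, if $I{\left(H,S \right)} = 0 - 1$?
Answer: $-1330$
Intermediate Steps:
$I{\left(H,S \right)} = -1$ ($I{\left(H,S \right)} = 0 - 1 = -1$)
$35 \left(I{\left(-6,11 \right)} - 37\right) = 35 \left(-1 - 37\right) = 35 \left(-38\right) = -1330$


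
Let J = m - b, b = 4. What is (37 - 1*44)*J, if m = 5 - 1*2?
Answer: 7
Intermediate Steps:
m = 3 (m = 5 - 2 = 3)
J = -1 (J = 3 - 1*4 = 3 - 4 = -1)
(37 - 1*44)*J = (37 - 1*44)*(-1) = (37 - 44)*(-1) = -7*(-1) = 7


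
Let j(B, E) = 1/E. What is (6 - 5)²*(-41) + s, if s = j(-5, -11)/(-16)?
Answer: -7215/176 ≈ -40.994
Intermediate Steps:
s = 1/176 (s = 1/(-11*(-16)) = -1/11*(-1/16) = 1/176 ≈ 0.0056818)
(6 - 5)²*(-41) + s = (6 - 5)²*(-41) + 1/176 = 1²*(-41) + 1/176 = 1*(-41) + 1/176 = -41 + 1/176 = -7215/176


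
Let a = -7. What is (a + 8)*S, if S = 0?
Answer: 0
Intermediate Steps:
(a + 8)*S = (-7 + 8)*0 = 1*0 = 0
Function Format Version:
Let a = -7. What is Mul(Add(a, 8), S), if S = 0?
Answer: 0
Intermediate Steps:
Mul(Add(a, 8), S) = Mul(Add(-7, 8), 0) = Mul(1, 0) = 0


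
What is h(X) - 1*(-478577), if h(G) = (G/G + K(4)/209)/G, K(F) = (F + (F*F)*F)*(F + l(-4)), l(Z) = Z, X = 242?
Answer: 115815635/242 ≈ 4.7858e+5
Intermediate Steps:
K(F) = (-4 + F)*(F + F³) (K(F) = (F + (F*F)*F)*(F - 4) = (F + F²*F)*(-4 + F) = (F + F³)*(-4 + F) = (-4 + F)*(F + F³))
h(G) = 1/G (h(G) = (G/G + (4*(-4 + 4 + 4³ - 4*4²))/209)/G = (1 + (4*(-4 + 4 + 64 - 4*16))*(1/209))/G = (1 + (4*(-4 + 4 + 64 - 64))*(1/209))/G = (1 + (4*0)*(1/209))/G = (1 + 0*(1/209))/G = (1 + 0)/G = 1/G)
h(X) - 1*(-478577) = 1/242 - 1*(-478577) = 1/242 + 478577 = 115815635/242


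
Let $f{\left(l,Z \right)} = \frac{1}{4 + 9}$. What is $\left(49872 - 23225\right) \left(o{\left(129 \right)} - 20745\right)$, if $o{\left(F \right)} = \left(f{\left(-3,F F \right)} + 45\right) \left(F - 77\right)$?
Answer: $-490331447$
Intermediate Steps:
$f{\left(l,Z \right)} = \frac{1}{13}$
$o{\left(F \right)} = - \frac{45122}{13} + \frac{586 F}{13}$ ($o{\left(F \right)} = \left(\frac{1}{13} + 45\right) \left(F - 77\right) = \frac{586 \left(-77 + F\right)}{13} = - \frac{45122}{13} + \frac{586 F}{13}$)
$\left(49872 - 23225\right) \left(o{\left(129 \right)} - 20745\right) = \left(49872 - 23225\right) \left(\left(- \frac{45122}{13} + \frac{586}{13} \cdot 129\right) - 20745\right) = 26647 \left(\left(- \frac{45122}{13} + \frac{75594}{13}\right) - 20745\right) = 26647 \left(2344 - 20745\right) = 26647 \left(-18401\right) = -490331447$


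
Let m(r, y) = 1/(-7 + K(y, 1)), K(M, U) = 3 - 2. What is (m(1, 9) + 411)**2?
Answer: 6076225/36 ≈ 1.6878e+5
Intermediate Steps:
K(M, U) = 1
m(r, y) = -1/6 (m(r, y) = 1/(-7 + 1) = 1/(-6) = -1/6)
(m(1, 9) + 411)**2 = (-1/6 + 411)**2 = (2465/6)**2 = 6076225/36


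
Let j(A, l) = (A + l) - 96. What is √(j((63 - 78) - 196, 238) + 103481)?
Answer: 2*√25853 ≈ 321.58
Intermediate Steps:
j(A, l) = -96 + A + l
√(j((63 - 78) - 196, 238) + 103481) = √((-96 + ((63 - 78) - 196) + 238) + 103481) = √((-96 + (-15 - 196) + 238) + 103481) = √((-96 - 211 + 238) + 103481) = √(-69 + 103481) = √103412 = 2*√25853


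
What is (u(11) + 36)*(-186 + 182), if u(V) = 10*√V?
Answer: -144 - 40*√11 ≈ -276.67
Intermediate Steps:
(u(11) + 36)*(-186 + 182) = (10*√11 + 36)*(-186 + 182) = (36 + 10*√11)*(-4) = -144 - 40*√11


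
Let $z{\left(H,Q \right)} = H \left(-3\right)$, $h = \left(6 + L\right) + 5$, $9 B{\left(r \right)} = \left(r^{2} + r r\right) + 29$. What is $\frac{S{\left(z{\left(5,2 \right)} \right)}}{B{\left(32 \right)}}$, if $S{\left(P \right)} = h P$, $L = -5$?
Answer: $- \frac{810}{2077} \approx -0.38999$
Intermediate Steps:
$B{\left(r \right)} = \frac{29}{9} + \frac{2 r^{2}}{9}$ ($B{\left(r \right)} = \frac{\left(r^{2} + r r\right) + 29}{9} = \frac{\left(r^{2} + r^{2}\right) + 29}{9} = \frac{2 r^{2} + 29}{9} = \frac{29 + 2 r^{2}}{9} = \frac{29}{9} + \frac{2 r^{2}}{9}$)
$h = 6$ ($h = \left(6 - 5\right) + 5 = 1 + 5 = 6$)
$z{\left(H,Q \right)} = - 3 H$
$S{\left(P \right)} = 6 P$
$\frac{S{\left(z{\left(5,2 \right)} \right)}}{B{\left(32 \right)}} = \frac{6 \left(\left(-3\right) 5\right)}{\frac{29}{9} + \frac{2 \cdot 32^{2}}{9}} = \frac{6 \left(-15\right)}{\frac{29}{9} + \frac{2}{9} \cdot 1024} = - \frac{90}{\frac{29}{9} + \frac{2048}{9}} = - \frac{90}{\frac{2077}{9}} = \left(-90\right) \frac{9}{2077} = - \frac{810}{2077}$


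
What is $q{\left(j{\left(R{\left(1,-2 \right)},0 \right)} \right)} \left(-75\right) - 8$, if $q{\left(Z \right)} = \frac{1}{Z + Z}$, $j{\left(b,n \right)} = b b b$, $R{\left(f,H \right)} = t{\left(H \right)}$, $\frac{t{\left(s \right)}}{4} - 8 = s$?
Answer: $- \frac{73753}{9216} \approx -8.0027$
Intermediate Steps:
$t{\left(s \right)} = 32 + 4 s$
$R{\left(f,H \right)} = 32 + 4 H$
$j{\left(b,n \right)} = b^{3}$ ($j{\left(b,n \right)} = b^{2} b = b^{3}$)
$q{\left(Z \right)} = \frac{1}{2 Z}$
$q{\left(j{\left(R{\left(1,-2 \right)},0 \right)} \right)} \left(-75\right) - 8 = \frac{1}{2 \left(32 + 4 \left(-2\right)\right)^{3}} \left(-75\right) - 8 = \frac{1}{2 \left(32 - 8\right)^{3}} \left(-75\right) - 8 = \frac{1}{2 \cdot 24^{3}} \left(-75\right) - 8 = \frac{1}{2 \cdot 13824} \left(-75\right) - 8 = \frac{1}{2} \cdot \frac{1}{13824} \left(-75\right) - 8 = \frac{1}{27648} \left(-75\right) - 8 = - \frac{25}{9216} - 8 = - \frac{73753}{9216}$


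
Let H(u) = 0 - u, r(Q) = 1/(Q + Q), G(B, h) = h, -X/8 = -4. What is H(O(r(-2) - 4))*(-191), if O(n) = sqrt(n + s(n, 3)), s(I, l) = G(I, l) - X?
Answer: 191*I*sqrt(133)/2 ≈ 1101.4*I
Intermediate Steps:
X = 32 (X = -8*(-4) = 32)
r(Q) = 1/(2*Q)
s(I, l) = -32 + l (s(I, l) = l - 1*32 = l - 32 = -32 + l)
O(n) = sqrt(-29 + n) (O(n) = sqrt(n + (-32 + 3)) = sqrt(n - 29) = sqrt(-29 + n))
H(u) = -u
H(O(r(-2) - 4))*(-191) = -sqrt(-29 + ((1/2)/(-2) - 4))*(-191) = -sqrt(-29 + ((1/2)*(-1/2) - 4))*(-191) = -sqrt(-29 + (-1/4 - 4))*(-191) = -sqrt(-29 - 17/4)*(-191) = -sqrt(-133/4)*(-191) = -I*sqrt(133)/2*(-191) = 191*I*sqrt(133)/2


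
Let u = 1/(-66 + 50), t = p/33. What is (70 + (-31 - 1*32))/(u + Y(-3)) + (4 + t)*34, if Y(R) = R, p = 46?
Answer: 41836/231 ≈ 181.11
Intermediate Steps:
t = 46/33 ≈ 1.3939
u = -1/16 (u = 1/(-16) = -1/16 ≈ -0.062500)
(70 + (-31 - 1*32))/(u + Y(-3)) + (4 + t)*34 = (70 + (-31 - 1*32))/(-1/16 - 3) + (4 + 46/33)*34 = (70 + (-31 - 32))/(-49/16) + (178/33)*34 = (70 - 63)*(-16/49) + 6052/33 = 7*(-16/49) + 6052/33 = -16/7 + 6052/33 = 41836/231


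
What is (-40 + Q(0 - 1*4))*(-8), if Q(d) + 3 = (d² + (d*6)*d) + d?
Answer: -520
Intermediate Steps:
Q(d) = -3 + d + 7*d² (Q(d) = -3 + ((d² + (d*6)*d) + d) = -3 + ((d² + (6*d)*d) + d) = -3 + ((d² + 6*d²) + d) = -3 + (7*d² + d) = -3 + (d + 7*d²) = -3 + d + 7*d²)
(-40 + Q(0 - 1*4))*(-8) = (-40 + (-3 + (0 - 1*4) + 7*(0 - 1*4)²))*(-8) = (-40 + (-3 + (0 - 4) + 7*(0 - 4)²))*(-8) = (-40 + (-3 - 4 + 7*(-4)²))*(-8) = (-40 + (-3 - 4 + 7*16))*(-8) = (-40 + (-3 - 4 + 112))*(-8) = (-40 + 105)*(-8) = 65*(-8) = -520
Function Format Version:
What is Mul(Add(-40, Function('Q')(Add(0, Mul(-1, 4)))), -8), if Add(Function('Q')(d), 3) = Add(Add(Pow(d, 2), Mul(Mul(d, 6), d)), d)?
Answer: -520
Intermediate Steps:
Function('Q')(d) = Add(-3, d, Mul(7, Pow(d, 2))) (Function('Q')(d) = Add(-3, Add(Add(Pow(d, 2), Mul(Mul(d, 6), d)), d)) = Add(-3, Add(Add(Pow(d, 2), Mul(Mul(6, d), d)), d)) = Add(-3, Add(Add(Pow(d, 2), Mul(6, Pow(d, 2))), d)) = Add(-3, Add(Mul(7, Pow(d, 2)), d)) = Add(-3, Add(d, Mul(7, Pow(d, 2)))) = Add(-3, d, Mul(7, Pow(d, 2))))
Mul(Add(-40, Function('Q')(Add(0, Mul(-1, 4)))), -8) = Mul(Add(-40, Add(-3, Add(0, Mul(-1, 4)), Mul(7, Pow(Add(0, Mul(-1, 4)), 2)))), -8) = Mul(Add(-40, Add(-3, Add(0, -4), Mul(7, Pow(Add(0, -4), 2)))), -8) = Mul(Add(-40, Add(-3, -4, Mul(7, Pow(-4, 2)))), -8) = Mul(Add(-40, Add(-3, -4, Mul(7, 16))), -8) = Mul(Add(-40, Add(-3, -4, 112)), -8) = Mul(Add(-40, 105), -8) = Mul(65, -8) = -520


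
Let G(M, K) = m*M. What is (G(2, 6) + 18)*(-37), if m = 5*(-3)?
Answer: 444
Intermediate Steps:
m = -15
G(M, K) = -15*M
(G(2, 6) + 18)*(-37) = (-15*2 + 18)*(-37) = (-30 + 18)*(-37) = -12*(-37) = 444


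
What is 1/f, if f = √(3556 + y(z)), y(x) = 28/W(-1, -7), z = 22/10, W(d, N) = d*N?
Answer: √890/1780 ≈ 0.016760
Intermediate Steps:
W(d, N) = N*d
z = 11/5 (z = 22*(⅒) = 11/5 ≈ 2.2000)
y(x) = 4 (y(x) = 28/((-7*(-1))) = 28/7 = 28*(⅐) = 4)
f = 2*√890 (f = √(3556 + 4) = √3560 = 2*√890 ≈ 59.666)
1/f = 1/(2*√890) = √890/1780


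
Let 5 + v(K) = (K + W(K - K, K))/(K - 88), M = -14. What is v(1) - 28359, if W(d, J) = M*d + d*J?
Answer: -2467669/87 ≈ -28364.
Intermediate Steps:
W(d, J) = -14*d + J*d (W(d, J) = -14*d + d*J = -14*d + J*d)
v(K) = -5 + K/(-88 + K) (v(K) = -5 + (K + (K - K)*(-14 + K))/(K - 88) = -5 + (K + 0*(-14 + K))/(-88 + K) = -5 + (K + 0)/(-88 + K) = -5 + K/(-88 + K))
v(1) - 28359 = 4*(110 - 1*1)/(-88 + 1) - 28359 = 4*(110 - 1)/(-87) - 28359 = 4*(-1/87)*109 - 28359 = -436/87 - 28359 = -2467669/87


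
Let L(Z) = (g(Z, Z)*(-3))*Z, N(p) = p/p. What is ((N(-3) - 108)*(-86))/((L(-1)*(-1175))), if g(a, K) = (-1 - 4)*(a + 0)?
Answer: -9202/17625 ≈ -0.52210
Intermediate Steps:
N(p) = 1
g(a, K) = -5*a
L(Z) = 15*Z² (L(Z) = (-5*Z*(-3))*Z = (15*Z)*Z = 15*Z²)
((N(-3) - 108)*(-86))/((L(-1)*(-1175))) = ((1 - 108)*(-86))/(((15*(-1)²)*(-1175))) = (-107*(-86))/(((15*1)*(-1175))) = 9202/((15*(-1175))) = 9202/(-17625) = 9202*(-1/17625) = -9202/17625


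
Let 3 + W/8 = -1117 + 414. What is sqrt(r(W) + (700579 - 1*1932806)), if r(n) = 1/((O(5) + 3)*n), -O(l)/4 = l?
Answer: 47*I*sqrt(321412113759)/24004 ≈ 1110.1*I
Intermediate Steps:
O(l) = -4*l
W = -5648 (W = -24 + 8*(-1117 + 414) = -24 + 8*(-703) = -24 - 5624 = -5648)
r(n) = -1/(17*n) (r(n) = 1/((-4*5 + 3)*n) = 1/((-20 + 3)*n) = 1/(-17*n) = -1/(17*n))
sqrt(r(W) + (700579 - 1*1932806)) = sqrt(-1/17/(-5648) + (700579 - 1*1932806)) = sqrt(-1/17*(-1/5648) + (700579 - 1932806)) = sqrt(1/96016 - 1232227) = sqrt(-118313507631/96016) = 47*I*sqrt(321412113759)/24004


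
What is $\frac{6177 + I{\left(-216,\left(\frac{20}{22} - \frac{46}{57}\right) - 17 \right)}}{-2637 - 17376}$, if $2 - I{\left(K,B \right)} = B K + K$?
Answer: $- \frac{573715}{4182717} \approx -0.13716$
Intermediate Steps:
$I{\left(K,B \right)} = 2 - K - B K$ ($I{\left(K,B \right)} = 2 - \left(B K + K\right) = 2 - \left(K + B K\right) = 2 - K - B K$)
$\frac{6177 + I{\left(-216,\left(\frac{20}{22} - \frac{46}{57}\right) - 17 \right)}}{-2637 - 17376} = \frac{6177 - \left(-218 + \left(\left(\frac{20}{22} - \frac{46}{57}\right) - 17\right) \left(-216\right)\right)}{-2637 - 17376} = \frac{6177 + \left(2 + 216 - \left(\left(20 \cdot \frac{1}{22} - \frac{46}{57}\right) - 17\right) \left(-216\right)\right)}{-20013} = \left(6177 + \left(2 + 216 - \left(\left(\frac{10}{11} - \frac{46}{57}\right) - 17\right) \left(-216\right)\right)\right) \left(- \frac{1}{20013}\right) = \left(6177 + \left(2 + 216 - \left(\frac{64}{627} - 17\right) \left(-216\right)\right)\right) \left(- \frac{1}{20013}\right) = \left(6177 + \left(2 + 216 - \left(- \frac{10595}{627}\right) \left(-216\right)\right)\right) \left(- \frac{1}{20013}\right) = \left(6177 + \left(2 + 216 - \frac{762840}{209}\right)\right) \left(- \frac{1}{20013}\right) = \left(6177 - \frac{717278}{209}\right) \left(- \frac{1}{20013}\right) = \frac{573715}{209} \left(- \frac{1}{20013}\right) = - \frac{573715}{4182717}$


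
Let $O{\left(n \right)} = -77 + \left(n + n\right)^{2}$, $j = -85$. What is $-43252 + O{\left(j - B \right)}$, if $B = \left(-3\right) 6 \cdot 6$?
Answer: $-41213$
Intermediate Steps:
$B = -108$ ($B = \left(-18\right) 6 = -108$)
$O{\left(n \right)} = -77 + 4 n^{2}$ ($O{\left(n \right)} = -77 + \left(2 n\right)^{2} = -77 + 4 n^{2}$)
$-43252 + O{\left(j - B \right)} = -43252 - \left(77 - 4 \left(-85 - -108\right)^{2}\right) = -43252 - \left(77 - 4 \left(-85 + 108\right)^{2}\right) = -43252 - \left(77 - 4 \cdot 23^{2}\right) = -43252 + \left(-77 + 4 \cdot 529\right) = -43252 + \left(-77 + 2116\right) = -43252 + 2039 = -41213$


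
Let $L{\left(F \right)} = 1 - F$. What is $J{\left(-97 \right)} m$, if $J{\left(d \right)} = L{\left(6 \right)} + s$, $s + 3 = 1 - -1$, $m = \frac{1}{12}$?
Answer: $- \frac{1}{2} \approx -0.5$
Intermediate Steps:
$m = \frac{1}{12} \approx 0.083333$
$s = -1$ ($s = -3 + \left(1 - -1\right) = -3 + \left(1 + 1\right) = -3 + 2 = -1$)
$J{\left(d \right)} = -6$ ($J{\left(d \right)} = \left(1 - 6\right) - 1 = -5 - 1 = -6$)
$J{\left(-97 \right)} m = \left(-6\right) \frac{1}{12} = - \frac{1}{2}$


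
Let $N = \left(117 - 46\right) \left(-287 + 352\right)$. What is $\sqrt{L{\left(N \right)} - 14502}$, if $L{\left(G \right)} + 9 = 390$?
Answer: $3 i \sqrt{1569} \approx 118.83 i$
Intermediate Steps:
$N = 4615$ ($N = 71 \cdot 65 = 4615$)
$L{\left(G \right)} = 381$ ($L{\left(G \right)} = -9 + 390 = 381$)
$\sqrt{L{\left(N \right)} - 14502} = \sqrt{381 - 14502} = \sqrt{-14121} = 3 i \sqrt{1569}$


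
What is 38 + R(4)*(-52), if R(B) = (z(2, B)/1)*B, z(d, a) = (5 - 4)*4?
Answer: -794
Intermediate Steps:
z(d, a) = 4 (z(d, a) = 1*4 = 4)
R(B) = 4*B (R(B) = (4/1)*B = (4*1)*B = 4*B)
38 + R(4)*(-52) = 38 + (4*4)*(-52) = 38 + 16*(-52) = 38 - 832 = -794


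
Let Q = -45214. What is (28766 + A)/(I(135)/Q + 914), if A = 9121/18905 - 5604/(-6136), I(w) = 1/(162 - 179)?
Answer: 24663294729393857/783604174672535 ≈ 31.474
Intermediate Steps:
I(w) = -1/17 (I(w) = 1/(-17) = -1/17)
A = 40477519/29000270 (A = 9121*(1/18905) - 5604*(-1/6136) = 9121/18905 + 1401/1534 = 40477519/29000270 ≈ 1.3958)
(28766 + A)/(I(135)/Q + 914) = (28766 + 40477519/29000270)/(-1/17/(-45214) + 914) = 834262244339/(29000270*(-1/17*(-1/45214) + 914)) = 834262244339/(29000270*(1/768638 + 914)) = 834262244339/(29000270*(702535133/768638)) = (834262244339/29000270)*(768638/702535133) = 24663294729393857/783604174672535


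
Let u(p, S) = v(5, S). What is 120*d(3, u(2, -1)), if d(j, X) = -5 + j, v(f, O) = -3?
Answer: -240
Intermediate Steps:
u(p, S) = -3
120*d(3, u(2, -1)) = 120*(-5 + 3) = 120*(-2) = -240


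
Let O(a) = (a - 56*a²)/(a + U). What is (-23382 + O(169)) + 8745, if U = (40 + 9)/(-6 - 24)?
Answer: -121469787/5021 ≈ -24192.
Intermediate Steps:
U = -49/30 (U = 49/(-30) = 49*(-1/30) = -49/30 ≈ -1.6333)
O(a) = (a - 56*a²)/(-49/30 + a) (O(a) = (a - 56*a²)/(a - 49/30) = (a - 56*a²)/(-49/30 + a))
(-23382 + O(169)) + 8745 = (-23382 + 30*169*(1 - 56*169)/(-49 + 30*169)) + 8745 = (-23382 + 30*169*(1 - 9464)/(-49 + 5070)) + 8745 = (-23382 + 30*169*(-9463)/5021) + 8745 = (-23382 + 30*169*(1/5021)*(-9463)) + 8745 = (-23382 - 47977410/5021) + 8745 = -165378432/5021 + 8745 = -121469787/5021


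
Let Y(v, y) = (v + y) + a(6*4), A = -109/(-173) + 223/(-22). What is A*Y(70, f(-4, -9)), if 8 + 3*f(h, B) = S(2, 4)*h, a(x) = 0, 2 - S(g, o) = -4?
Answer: -3220109/5709 ≈ -564.04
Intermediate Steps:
S(g, o) = 6 (S(g, o) = 2 - 1*(-4) = 2 + 4 = 6)
A = -36181/3806 (A = -109*(-1/173) + 223*(-1/22) = 109/173 - 223/22 = -36181/3806 ≈ -9.5063)
f(h, B) = -8/3 + 2*h (f(h, B) = -8/3 + (6*h)/3 = -8/3 + 2*h)
Y(v, y) = v + y (Y(v, y) = (v + y) + 0 = v + y)
A*Y(70, f(-4, -9)) = -36181*(70 + (-8/3 + 2*(-4)))/3806 = -36181*(70 + (-8/3 - 8))/3806 = -36181*(70 - 32/3)/3806 = -36181/3806*178/3 = -3220109/5709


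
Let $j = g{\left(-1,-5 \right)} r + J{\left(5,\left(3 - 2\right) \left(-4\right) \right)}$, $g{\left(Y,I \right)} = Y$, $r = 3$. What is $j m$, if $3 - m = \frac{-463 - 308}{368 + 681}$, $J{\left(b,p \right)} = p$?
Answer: $- \frac{27426}{1049} \approx -26.145$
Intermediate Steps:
$j = -7$ ($j = \left(-1\right) 3 + \left(3 - 2\right) \left(-4\right) = -3 + 1 \left(-4\right) = -3 - 4 = -7$)
$m = \frac{3918}{1049}$ ($m = 3 - \frac{-463 - 308}{368 + 681} = 3 - - \frac{771}{1049} = 3 + \frac{771}{1049} = \frac{3918}{1049} \approx 3.735$)
$j m = \left(-7\right) \frac{3918}{1049} = - \frac{27426}{1049}$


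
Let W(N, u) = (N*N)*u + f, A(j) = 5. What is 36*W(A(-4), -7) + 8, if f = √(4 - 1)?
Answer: -6292 + 36*√3 ≈ -6229.6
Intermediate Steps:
f = √3 ≈ 1.7320
W(N, u) = √3 + u*N² (W(N, u) = (N*N)*u + √3 = N²*u + √3 = u*N² + √3 = √3 + u*N²)
36*W(A(-4), -7) + 8 = 36*(√3 - 7*5²) + 8 = 36*(√3 - 7*25) + 8 = 36*(√3 - 175) + 8 = 36*(-175 + √3) + 8 = (-6300 + 36*√3) + 8 = -6292 + 36*√3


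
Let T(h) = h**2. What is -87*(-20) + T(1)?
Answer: 1741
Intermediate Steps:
-87*(-20) + T(1) = -87*(-20) + 1**2 = 1740 + 1 = 1741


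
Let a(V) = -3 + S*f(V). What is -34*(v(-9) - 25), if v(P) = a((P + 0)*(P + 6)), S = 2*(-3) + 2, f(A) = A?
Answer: 4624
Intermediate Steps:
S = -4 (S = -6 + 2 = -4)
a(V) = -3 - 4*V
v(P) = -3 - 4*P*(6 + P) (v(P) = -3 - 4*(P + 0)*(P + 6) = -3 - 4*P*(6 + P))
-34*(v(-9) - 25) = -34*((-3 - 4*(-9)*(6 - 9)) - 25) = -34*((-3 - 4*(-9)*(-3)) - 25) = -34*((-3 - 108) - 25) = -34*(-111 - 25) = -34*(-136) = 4624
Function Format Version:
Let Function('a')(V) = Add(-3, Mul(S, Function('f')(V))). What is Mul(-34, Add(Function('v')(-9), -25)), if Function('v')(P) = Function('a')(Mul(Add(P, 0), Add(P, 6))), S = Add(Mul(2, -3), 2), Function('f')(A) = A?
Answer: 4624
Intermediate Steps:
S = -4 (S = Add(-6, 2) = -4)
Function('a')(V) = Add(-3, Mul(-4, V))
Function('v')(P) = Add(-3, Mul(-4, P, Add(6, P))) (Function('v')(P) = Add(-3, Mul(-4, Mul(Add(P, 0), Add(P, 6)))) = Add(-3, Mul(-4, Mul(P, Add(6, P)))) = Add(-3, Mul(-4, P, Add(6, P))))
Mul(-34, Add(Function('v')(-9), -25)) = Mul(-34, Add(Add(-3, Mul(-4, -9, Add(6, -9))), -25)) = Mul(-34, Add(Add(-3, Mul(-4, -9, -3)), -25)) = Mul(-34, Add(Add(-3, -108), -25)) = Mul(-34, Add(-111, -25)) = Mul(-34, -136) = 4624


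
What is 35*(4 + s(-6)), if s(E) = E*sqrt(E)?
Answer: 140 - 210*I*sqrt(6) ≈ 140.0 - 514.39*I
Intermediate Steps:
s(E) = E**(3/2)
35*(4 + s(-6)) = 35*(4 + (-6)**(3/2)) = 35*(4 - 6*I*sqrt(6)) = 140 - 210*I*sqrt(6)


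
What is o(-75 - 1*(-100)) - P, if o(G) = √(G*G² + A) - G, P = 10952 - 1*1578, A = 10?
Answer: -9399 + √15635 ≈ -9274.0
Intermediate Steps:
P = 9374 (P = 10952 - 1578 = 9374)
o(G) = √(10 + G³) - G (o(G) = √(G*G² + 10) - G = √(G³ + 10) - G = √(10 + G³) - G)
o(-75 - 1*(-100)) - P = (√(10 + (-75 - 1*(-100))³) - (-75 - 1*(-100))) - 1*9374 = (√(10 + (-75 + 100)³) - (-75 + 100)) - 9374 = (√(10 + 25³) - 1*25) - 9374 = (√(10 + 15625) - 25) - 9374 = (√15635 - 25) - 9374 = (-25 + √15635) - 9374 = -9399 + √15635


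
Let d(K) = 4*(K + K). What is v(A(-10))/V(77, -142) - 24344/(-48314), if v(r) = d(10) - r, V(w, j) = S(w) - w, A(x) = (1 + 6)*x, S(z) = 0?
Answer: -22574/15631 ≈ -1.4442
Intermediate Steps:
A(x) = 7*x
d(K) = 8*K (d(K) = 4*(2*K) = 8*K)
V(w, j) = -w (V(w, j) = 0 - w = -w)
v(r) = 80 - r (v(r) = 8*10 - r = 80 - r)
v(A(-10))/V(77, -142) - 24344/(-48314) = (80 - 7*(-10))/((-1*77)) - 24344/(-48314) = (80 - 1*(-70))/(-77) - 24344*(-1/48314) = (80 + 70)*(-1/77) + 716/1421 = 150*(-1/77) + 716/1421 = -150/77 + 716/1421 = -22574/15631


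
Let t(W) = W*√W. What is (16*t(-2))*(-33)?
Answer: 1056*I*√2 ≈ 1493.4*I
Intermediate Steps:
t(W) = W^(3/2)
(16*t(-2))*(-33) = (16*(-2)^(3/2))*(-33) = (16*(-2*I*√2))*(-33) = -32*I*√2*(-33) = 1056*I*√2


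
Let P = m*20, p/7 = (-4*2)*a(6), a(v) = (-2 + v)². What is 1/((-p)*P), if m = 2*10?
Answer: 1/358400 ≈ 2.7902e-6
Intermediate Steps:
m = 20
p = -896 (p = 7*((-4*2)*(-2 + 6)²) = 7*(-8*4²) = 7*(-8*16) = 7*(-128) = -896)
P = 400 (P = 20*20 = 400)
1/((-p)*P) = 1/(-1*(-896)*400) = 1/(896*400) = 1/358400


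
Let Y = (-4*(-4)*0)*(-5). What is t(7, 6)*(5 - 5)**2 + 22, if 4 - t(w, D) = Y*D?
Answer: 22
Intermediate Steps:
Y = 0 (Y = (16*0)*(-5) = 0*(-5) = 0)
t(w, D) = 4 (t(w, D) = 4 - 0*D = 4 - 1*0 = 4 + 0 = 4)
t(7, 6)*(5 - 5)**2 + 22 = 4*(5 - 5)**2 + 22 = 4*0**2 + 22 = 4*0 + 22 = 0 + 22 = 22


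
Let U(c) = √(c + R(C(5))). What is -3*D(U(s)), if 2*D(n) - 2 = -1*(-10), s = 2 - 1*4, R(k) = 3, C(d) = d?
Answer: -18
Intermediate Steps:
s = -2 (s = 2 - 4 = -2)
U(c) = √(3 + c) (U(c) = √(c + 3) = √(3 + c))
D(n) = 6 (D(n) = 1 + (-1*(-10))/2 = 1 + (½)*10 = 1 + 5 = 6)
-3*D(U(s)) = -3*6 = -18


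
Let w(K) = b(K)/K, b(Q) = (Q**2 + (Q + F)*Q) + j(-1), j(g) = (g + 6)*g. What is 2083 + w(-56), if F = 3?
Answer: 110549/56 ≈ 1974.1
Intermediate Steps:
j(g) = g*(6 + g) (j(g) = (6 + g)*g = g*(6 + g))
b(Q) = -5 + Q**2 + Q*(3 + Q) (b(Q) = (Q**2 + (Q + 3)*Q) - (6 - 1) = (Q**2 + (3 + Q)*Q) - 1*5 = (Q**2 + Q*(3 + Q)) - 5 = -5 + Q**2 + Q*(3 + Q))
w(K) = (-5 + 2*K**2 + 3*K)/K
2083 + w(-56) = 2083 + (3 - 5/(-56) + 2*(-56)) = 2083 + (3 - 5*(-1/56) - 112) = 2083 + (3 + 5/56 - 112) = 2083 - 6099/56 = 110549/56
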